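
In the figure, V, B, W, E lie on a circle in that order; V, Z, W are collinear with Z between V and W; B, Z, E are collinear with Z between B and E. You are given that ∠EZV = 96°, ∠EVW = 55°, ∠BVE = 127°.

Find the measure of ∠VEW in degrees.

∠VEW = 101°

1. ∠BEV = 29°  [△VZE]
2. ∠EBV = 24°  [△VBE]
3. ∠EWV = 24°  [same arc VE]
4. ∠VEW = 101°  [△VWE]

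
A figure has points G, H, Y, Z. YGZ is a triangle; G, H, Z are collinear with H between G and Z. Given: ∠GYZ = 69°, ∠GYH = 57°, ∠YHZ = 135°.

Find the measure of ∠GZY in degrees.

1. ∠GHY = 45°  [linear pair at H on GZ]
2. ∠HGY = 78°  [△YGH]
3. ∠YGZ = 78°  [H on ray GZ]
4. ∠GZY = 33°  [△YGZ]

∠GZY = 33°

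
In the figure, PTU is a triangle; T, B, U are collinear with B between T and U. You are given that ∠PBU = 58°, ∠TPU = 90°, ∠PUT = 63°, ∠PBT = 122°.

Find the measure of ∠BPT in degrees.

∠BPT = 31°

1. ∠PTU = 27°  [△PTU]
2. ∠BTP = 27°  [B on ray TU]
3. ∠BPT = 31°  [△PTB]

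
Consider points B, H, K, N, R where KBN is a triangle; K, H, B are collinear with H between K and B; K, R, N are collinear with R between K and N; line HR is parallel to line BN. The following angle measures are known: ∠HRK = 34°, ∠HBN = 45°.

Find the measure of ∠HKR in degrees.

1. ∠BNK = 34°  [HR∥BN, corresponding at R]
2. ∠KBN = 45°  [H on ray BK]
3. ∠BKN = 101°  [△KBN]
4. ∠HKR = 101°  [H on KB, R on KN]

∠HKR = 101°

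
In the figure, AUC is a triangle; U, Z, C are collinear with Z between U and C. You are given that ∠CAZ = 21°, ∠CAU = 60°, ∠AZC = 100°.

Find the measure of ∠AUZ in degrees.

∠AUZ = 61°

1. ∠ACZ = 59°  [△AZC]
2. ∠ACU = 59°  [Z on ray CU]
3. ∠AUC = 61°  [△AUC]
4. ∠AUZ = 61°  [Z on ray UC]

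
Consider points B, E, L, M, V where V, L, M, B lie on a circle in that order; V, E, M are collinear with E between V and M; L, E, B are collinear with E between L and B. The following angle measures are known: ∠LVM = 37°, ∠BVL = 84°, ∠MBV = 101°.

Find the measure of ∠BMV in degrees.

∠BMV = 32°

1. ∠LBM = 37°  [same arc LM]
2. ∠BML = 96°  [cyclic VLMB, opposite ∠V+∠M]
3. ∠BLM = 47°  [△LMB]
4. ∠BVM = 47°  [same arc MB]
5. ∠BMV = 32°  [△VMB]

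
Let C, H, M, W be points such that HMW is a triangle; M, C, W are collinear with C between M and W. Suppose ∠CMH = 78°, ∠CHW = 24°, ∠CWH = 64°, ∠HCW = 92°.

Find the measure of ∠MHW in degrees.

1. ∠HMW = 78°  [C on ray MW]
2. ∠HWM = 64°  [C on ray WM]
3. ∠MHW = 38°  [△HMW]

∠MHW = 38°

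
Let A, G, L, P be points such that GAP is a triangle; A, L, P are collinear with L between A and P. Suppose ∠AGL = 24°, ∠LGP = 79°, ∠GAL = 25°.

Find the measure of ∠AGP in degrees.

1. ∠ALG = 131°  [△GAL]
2. ∠GAP = 25°  [L on ray AP]
3. ∠GLP = 49°  [linear pair at L on AP]
4. ∠GPL = 52°  [△GLP]
5. ∠APG = 52°  [L on ray PA]
6. ∠AGP = 103°  [△GAP]

∠AGP = 103°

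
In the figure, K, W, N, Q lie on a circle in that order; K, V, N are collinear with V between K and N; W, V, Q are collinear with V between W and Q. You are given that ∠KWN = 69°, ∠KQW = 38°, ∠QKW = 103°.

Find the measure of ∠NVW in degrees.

∠NVW = 112°

1. ∠KNW = 38°  [same arc KW]
2. ∠KWQ = 39°  [△KWQ]
3. ∠NKW = 73°  [△KWN]
4. ∠KVW = 68°  [△KVW]
5. ∠NVW = 112°  [linear pair at V on KN]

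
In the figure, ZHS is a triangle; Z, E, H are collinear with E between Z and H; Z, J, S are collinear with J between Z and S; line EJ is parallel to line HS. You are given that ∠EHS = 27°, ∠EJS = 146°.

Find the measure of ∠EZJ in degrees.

1. ∠SHZ = 27°  [E on ray HZ]
2. ∠EJZ = 34°  [linear pair at J on ZS]
3. ∠JEZ = 27°  [EJ∥HS, corresponding at E]
4. ∠EZJ = 119°  [△ZEJ]

∠EZJ = 119°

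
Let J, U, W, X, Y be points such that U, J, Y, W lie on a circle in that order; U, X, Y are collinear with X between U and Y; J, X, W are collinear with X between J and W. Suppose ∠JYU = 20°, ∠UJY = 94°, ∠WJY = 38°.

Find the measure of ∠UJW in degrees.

1. ∠JUY = 66°  [△UJY]
2. ∠JXY = 122°  [△JXY]
3. ∠JXU = 58°  [linear pair at X on UY]
4. ∠UJW = 56°  [△UXJ]

∠UJW = 56°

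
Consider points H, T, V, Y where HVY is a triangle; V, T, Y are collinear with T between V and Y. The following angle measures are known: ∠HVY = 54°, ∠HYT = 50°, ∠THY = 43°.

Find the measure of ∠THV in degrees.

1. ∠HVT = 54°  [T on ray VY]
2. ∠HTY = 87°  [△HTY]
3. ∠HTV = 93°  [linear pair at T on VY]
4. ∠THV = 33°  [△HVT]

∠THV = 33°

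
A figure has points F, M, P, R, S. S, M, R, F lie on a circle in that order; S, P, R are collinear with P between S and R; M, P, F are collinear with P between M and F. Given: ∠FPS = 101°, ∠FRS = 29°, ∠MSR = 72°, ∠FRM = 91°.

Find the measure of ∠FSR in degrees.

∠FSR = 17°

1. ∠FPR = 79°  [linear pair at P on SR]
2. ∠MFR = 72°  [△RPF]
3. ∠FMR = 17°  [△MRF]
4. ∠FSR = 17°  [same arc RF]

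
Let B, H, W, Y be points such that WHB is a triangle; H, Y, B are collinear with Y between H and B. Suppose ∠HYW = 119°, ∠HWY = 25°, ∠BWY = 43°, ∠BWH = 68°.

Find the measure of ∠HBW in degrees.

1. ∠BYW = 61°  [linear pair at Y on HB]
2. ∠WBY = 76°  [△WYB]
3. ∠HBW = 76°  [Y on ray BH]

∠HBW = 76°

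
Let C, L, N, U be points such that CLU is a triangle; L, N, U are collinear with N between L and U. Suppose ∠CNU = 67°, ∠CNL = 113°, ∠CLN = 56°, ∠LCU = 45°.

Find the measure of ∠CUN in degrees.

1. ∠CLU = 56°  [N on ray LU]
2. ∠CUL = 79°  [△CLU]
3. ∠CUN = 79°  [N on ray UL]

∠CUN = 79°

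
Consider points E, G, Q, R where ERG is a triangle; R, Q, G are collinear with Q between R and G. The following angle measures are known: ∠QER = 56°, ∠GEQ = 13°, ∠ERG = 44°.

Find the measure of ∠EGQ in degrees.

∠EGQ = 67°

1. ∠ERQ = 44°  [Q on ray RG]
2. ∠EQR = 80°  [△ERQ]
3. ∠EQG = 100°  [linear pair at Q on RG]
4. ∠EGQ = 67°  [△EQG]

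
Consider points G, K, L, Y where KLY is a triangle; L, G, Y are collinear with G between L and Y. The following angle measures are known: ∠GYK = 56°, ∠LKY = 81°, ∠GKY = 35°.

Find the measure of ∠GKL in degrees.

∠GKL = 46°

1. ∠KGY = 89°  [△KGY]
2. ∠KYL = 56°  [G on ray YL]
3. ∠KLY = 43°  [△KLY]
4. ∠KGL = 91°  [linear pair at G on LY]
5. ∠GLK = 43°  [G on ray LY]
6. ∠GKL = 46°  [△KLG]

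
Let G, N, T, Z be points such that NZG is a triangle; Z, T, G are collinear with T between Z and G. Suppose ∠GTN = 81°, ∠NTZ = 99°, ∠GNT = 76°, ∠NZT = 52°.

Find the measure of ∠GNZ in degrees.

1. ∠NGT = 23°  [△NTG]
2. ∠GZN = 52°  [T on ray ZG]
3. ∠NGZ = 23°  [T on ray GZ]
4. ∠GNZ = 105°  [△NZG]

∠GNZ = 105°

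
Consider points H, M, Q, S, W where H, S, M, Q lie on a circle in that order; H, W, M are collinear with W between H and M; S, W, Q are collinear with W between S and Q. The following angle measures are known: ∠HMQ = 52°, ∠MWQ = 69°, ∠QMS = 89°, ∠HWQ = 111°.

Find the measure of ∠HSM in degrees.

∠HSM = 84°

1. ∠HSQ = 52°  [same arc HQ]
2. ∠MQS = 59°  [△MWQ]
3. ∠HWS = 69°  [vertical angles at W]
4. ∠MSQ = 32°  [△SMQ]
5. ∠MWS = 111°  [vertical angles at W]
6. ∠MHS = 59°  [△HWS]
7. ∠HMS = 37°  [△SWM]
8. ∠HSM = 84°  [△HSM]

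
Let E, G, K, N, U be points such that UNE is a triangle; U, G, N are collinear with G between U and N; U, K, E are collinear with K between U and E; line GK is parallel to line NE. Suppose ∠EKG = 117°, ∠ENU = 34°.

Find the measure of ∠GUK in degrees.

∠GUK = 83°

1. ∠GKU = 63°  [linear pair at K on UE]
2. ∠KGU = 34°  [GK∥NE, corresponding at G]
3. ∠GUK = 83°  [△UGK]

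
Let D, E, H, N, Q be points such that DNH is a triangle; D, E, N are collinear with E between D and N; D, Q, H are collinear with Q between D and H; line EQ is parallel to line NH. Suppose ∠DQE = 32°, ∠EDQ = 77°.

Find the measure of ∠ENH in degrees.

1. ∠DEQ = 71°  [△DEQ]
2. ∠NEQ = 109°  [linear pair at E on DN]
3. ∠ENH = 71°  [EQ∥NH, co-interior at N–E]

∠ENH = 71°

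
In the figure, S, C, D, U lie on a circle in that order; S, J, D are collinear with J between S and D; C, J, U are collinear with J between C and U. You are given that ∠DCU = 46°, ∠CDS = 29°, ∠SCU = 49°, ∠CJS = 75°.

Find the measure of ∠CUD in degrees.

1. ∠SDU = 49°  [same arc SU]
2. ∠DJU = 75°  [vertical angles at J]
3. ∠CUD = 56°  [△DJU]

∠CUD = 56°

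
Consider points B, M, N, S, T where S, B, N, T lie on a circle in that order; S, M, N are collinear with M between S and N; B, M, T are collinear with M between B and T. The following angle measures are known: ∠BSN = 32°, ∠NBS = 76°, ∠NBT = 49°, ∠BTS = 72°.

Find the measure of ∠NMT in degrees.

1. ∠NST = 49°  [same arc NT]
2. ∠SMT = 59°  [△SMT]
3. ∠NMT = 121°  [linear pair at M on SN]

∠NMT = 121°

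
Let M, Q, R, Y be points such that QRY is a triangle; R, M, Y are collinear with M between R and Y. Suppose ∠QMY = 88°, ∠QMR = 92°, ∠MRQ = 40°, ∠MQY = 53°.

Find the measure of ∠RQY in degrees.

∠RQY = 101°

1. ∠MYQ = 39°  [△QMY]
2. ∠QRY = 40°  [M on ray RY]
3. ∠QYR = 39°  [M on ray YR]
4. ∠RQY = 101°  [△QRY]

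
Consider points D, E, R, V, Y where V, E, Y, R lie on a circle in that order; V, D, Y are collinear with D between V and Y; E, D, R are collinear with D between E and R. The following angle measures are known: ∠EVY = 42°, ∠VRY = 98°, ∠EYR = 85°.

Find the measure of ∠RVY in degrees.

1. ∠ERY = 42°  [same arc EY]
2. ∠REY = 53°  [△EYR]
3. ∠RVY = 53°  [same arc YR]

∠RVY = 53°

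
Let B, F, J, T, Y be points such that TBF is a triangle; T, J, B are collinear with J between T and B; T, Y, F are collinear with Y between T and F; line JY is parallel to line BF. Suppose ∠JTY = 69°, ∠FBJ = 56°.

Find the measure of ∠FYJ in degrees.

∠FYJ = 125°

1. ∠BTF = 69°  [J on TB, Y on TF]
2. ∠FBT = 56°  [J on ray BT]
3. ∠BFT = 55°  [△TBF]
4. ∠JYT = 55°  [JY∥BF, corresponding at Y]
5. ∠FYJ = 125°  [linear pair at Y on TF]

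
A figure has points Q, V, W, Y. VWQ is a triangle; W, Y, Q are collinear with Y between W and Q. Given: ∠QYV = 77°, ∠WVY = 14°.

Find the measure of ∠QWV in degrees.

∠QWV = 63°

1. ∠VYW = 103°  [linear pair at Y on WQ]
2. ∠VWY = 63°  [△VWY]
3. ∠QWV = 63°  [Y on ray WQ]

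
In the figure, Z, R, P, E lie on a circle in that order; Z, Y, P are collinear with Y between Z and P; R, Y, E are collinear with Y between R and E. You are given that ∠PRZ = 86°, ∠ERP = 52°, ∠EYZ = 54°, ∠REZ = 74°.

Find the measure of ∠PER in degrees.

∠PER = 20°

1. ∠PEZ = 94°  [cyclic ZRPE, opposite ∠R+∠E]
2. ∠EZP = 52°  [same arc PE]
3. ∠EYP = 126°  [linear pair at Y on ZP]
4. ∠EPZ = 34°  [△ZPE]
5. ∠PER = 20°  [△PYE]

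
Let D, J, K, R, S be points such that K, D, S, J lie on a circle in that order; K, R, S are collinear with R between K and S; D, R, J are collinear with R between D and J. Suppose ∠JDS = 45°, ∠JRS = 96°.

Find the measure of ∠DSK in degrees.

∠DSK = 51°

1. ∠JKS = 45°  [same arc SJ]
2. ∠JRK = 84°  [linear pair at R on KS]
3. ∠DJK = 51°  [△KRJ]
4. ∠DSK = 51°  [same arc KD]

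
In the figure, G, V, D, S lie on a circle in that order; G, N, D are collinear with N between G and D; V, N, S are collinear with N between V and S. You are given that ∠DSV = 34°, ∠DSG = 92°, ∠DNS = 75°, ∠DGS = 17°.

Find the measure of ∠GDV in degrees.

∠GDV = 58°

1. ∠DGV = 34°  [same arc VD]
2. ∠DVG = 88°  [cyclic GVDS, opposite ∠V+∠S]
3. ∠GDV = 58°  [△GVD]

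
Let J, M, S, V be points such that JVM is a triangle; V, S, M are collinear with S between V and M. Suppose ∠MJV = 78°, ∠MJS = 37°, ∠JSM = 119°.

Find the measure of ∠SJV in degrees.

1. ∠JMS = 24°  [△JSM]
2. ∠JSV = 61°  [linear pair at S on VM]
3. ∠JMV = 24°  [S on ray MV]
4. ∠JVM = 78°  [△JVM]
5. ∠JVS = 78°  [S on ray VM]
6. ∠SJV = 41°  [△JVS]

∠SJV = 41°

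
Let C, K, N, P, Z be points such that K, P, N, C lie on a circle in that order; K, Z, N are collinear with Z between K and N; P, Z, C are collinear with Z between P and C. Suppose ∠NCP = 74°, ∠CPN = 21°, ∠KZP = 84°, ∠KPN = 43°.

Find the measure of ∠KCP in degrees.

1. ∠NKP = 74°  [same arc PN]
2. ∠CNP = 85°  [△PNC]
3. ∠CPK = 22°  [△KZP]
4. ∠CKP = 95°  [cyclic KPNC, opposite ∠K+∠N]
5. ∠KCP = 63°  [△KPC]

∠KCP = 63°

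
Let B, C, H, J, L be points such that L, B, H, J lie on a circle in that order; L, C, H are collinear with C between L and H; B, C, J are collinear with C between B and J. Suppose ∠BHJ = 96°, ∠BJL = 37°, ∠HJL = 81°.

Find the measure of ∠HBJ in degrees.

1. ∠BHL = 37°  [same arc LB]
2. ∠HBL = 99°  [cyclic LBHJ, opposite ∠B+∠J]
3. ∠BLH = 44°  [△LBH]
4. ∠BJH = 44°  [same arc BH]
5. ∠HBJ = 40°  [△BHJ]

∠HBJ = 40°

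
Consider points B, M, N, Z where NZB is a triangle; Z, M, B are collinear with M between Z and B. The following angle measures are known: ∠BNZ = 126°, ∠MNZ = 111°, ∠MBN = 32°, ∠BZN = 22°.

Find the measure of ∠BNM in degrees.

1. ∠MZN = 22°  [M on ray ZB]
2. ∠NMZ = 47°  [△NZM]
3. ∠BMN = 133°  [linear pair at M on ZB]
4. ∠BNM = 15°  [△NMB]

∠BNM = 15°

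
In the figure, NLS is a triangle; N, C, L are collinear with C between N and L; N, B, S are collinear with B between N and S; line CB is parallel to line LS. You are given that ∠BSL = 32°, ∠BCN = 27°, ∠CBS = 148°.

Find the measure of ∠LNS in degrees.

1. ∠LSN = 32°  [B on ray SN]
2. ∠NLS = 27°  [CB∥LS, corresponding at C]
3. ∠LNS = 121°  [△NLS]

∠LNS = 121°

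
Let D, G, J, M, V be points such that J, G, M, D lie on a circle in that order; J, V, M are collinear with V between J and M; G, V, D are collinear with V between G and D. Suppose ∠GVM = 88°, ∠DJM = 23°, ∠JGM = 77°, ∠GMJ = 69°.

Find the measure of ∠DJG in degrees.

∠DJG = 57°

1. ∠DVJ = 88°  [vertical angles at V]
2. ∠GVJ = 92°  [linear pair at V on JM]
3. ∠GDJ = 69°  [△JVD]
4. ∠GJM = 34°  [△JGM]
5. ∠DGJ = 54°  [△JVG]
6. ∠DJG = 57°  [△JGD]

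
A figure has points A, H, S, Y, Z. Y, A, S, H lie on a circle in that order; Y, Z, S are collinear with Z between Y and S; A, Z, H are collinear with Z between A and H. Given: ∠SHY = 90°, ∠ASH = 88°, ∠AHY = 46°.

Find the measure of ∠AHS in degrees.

∠AHS = 44°

1. ∠SAY = 90°  [cyclic YASH, opposite ∠A+∠H]
2. ∠ASY = 46°  [same arc YA]
3. ∠AYS = 44°  [△YAS]
4. ∠AHS = 44°  [same arc AS]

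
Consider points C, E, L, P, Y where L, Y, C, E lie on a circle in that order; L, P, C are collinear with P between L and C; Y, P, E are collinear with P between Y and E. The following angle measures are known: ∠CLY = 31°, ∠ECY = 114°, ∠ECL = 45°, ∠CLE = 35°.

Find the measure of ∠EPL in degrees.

∠EPL = 76°

1. ∠CEY = 31°  [same arc YC]
2. ∠CPE = 104°  [△CPE]
3. ∠EPL = 76°  [linear pair at P on LC]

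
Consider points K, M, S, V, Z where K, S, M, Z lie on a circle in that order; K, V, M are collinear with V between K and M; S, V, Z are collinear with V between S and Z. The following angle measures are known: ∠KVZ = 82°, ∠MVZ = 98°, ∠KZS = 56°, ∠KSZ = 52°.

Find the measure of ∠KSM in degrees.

1. ∠KVS = 98°  [vertical angles at V]
2. ∠KMS = 56°  [same arc KS]
3. ∠MKS = 30°  [△KVS]
4. ∠KSM = 94°  [△KSM]

∠KSM = 94°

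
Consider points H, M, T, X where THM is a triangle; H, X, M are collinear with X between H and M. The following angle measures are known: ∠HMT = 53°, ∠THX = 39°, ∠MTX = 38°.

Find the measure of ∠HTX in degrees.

1. ∠TMX = 53°  [X on ray MH]
2. ∠MXT = 89°  [△TXM]
3. ∠HXT = 91°  [linear pair at X on HM]
4. ∠HTX = 50°  [△THX]

∠HTX = 50°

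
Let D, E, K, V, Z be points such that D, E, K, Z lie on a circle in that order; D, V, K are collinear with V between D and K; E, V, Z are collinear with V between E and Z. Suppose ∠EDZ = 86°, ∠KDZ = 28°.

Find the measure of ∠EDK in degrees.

∠EDK = 58°

1. ∠EKZ = 94°  [cyclic DEKZ, opposite ∠D+∠K]
2. ∠KEZ = 28°  [same arc KZ]
3. ∠EZK = 58°  [△EKZ]
4. ∠EDK = 58°  [same arc EK]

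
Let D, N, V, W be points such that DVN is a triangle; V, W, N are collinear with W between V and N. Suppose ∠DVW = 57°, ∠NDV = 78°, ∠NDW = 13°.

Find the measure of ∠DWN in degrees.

∠DWN = 122°

1. ∠DVN = 57°  [W on ray VN]
2. ∠DNV = 45°  [△DVN]
3. ∠DNW = 45°  [W on ray NV]
4. ∠DWN = 122°  [△DWN]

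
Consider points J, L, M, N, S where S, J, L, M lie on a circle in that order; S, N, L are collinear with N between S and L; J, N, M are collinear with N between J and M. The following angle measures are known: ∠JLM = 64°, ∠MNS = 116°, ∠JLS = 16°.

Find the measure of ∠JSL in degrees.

∠JSL = 68°

1. ∠JSM = 116°  [cyclic SJLM, opposite ∠S+∠L]
2. ∠JNL = 116°  [vertical angles at N]
3. ∠JMS = 16°  [same arc SJ]
4. ∠MJS = 48°  [△SJM]
5. ∠JNS = 64°  [linear pair at N on SL]
6. ∠JSL = 68°  [△SNJ]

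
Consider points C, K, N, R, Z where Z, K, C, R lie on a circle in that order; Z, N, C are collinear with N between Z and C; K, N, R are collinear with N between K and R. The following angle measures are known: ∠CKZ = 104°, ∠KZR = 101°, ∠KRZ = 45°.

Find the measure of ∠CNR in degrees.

1. ∠RKZ = 34°  [△ZKR]
2. ∠KCZ = 45°  [same arc ZK]
3. ∠RCZ = 34°  [same arc ZR]
4. ∠CZK = 31°  [△ZKC]
5. ∠CRK = 31°  [same arc KC]
6. ∠CNR = 115°  [△CNR]

∠CNR = 115°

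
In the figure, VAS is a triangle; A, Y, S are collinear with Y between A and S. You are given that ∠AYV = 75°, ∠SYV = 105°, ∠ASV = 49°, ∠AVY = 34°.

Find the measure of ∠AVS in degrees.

∠AVS = 60°

1. ∠VAY = 71°  [△VAY]
2. ∠SAV = 71°  [Y on ray AS]
3. ∠AVS = 60°  [△VAS]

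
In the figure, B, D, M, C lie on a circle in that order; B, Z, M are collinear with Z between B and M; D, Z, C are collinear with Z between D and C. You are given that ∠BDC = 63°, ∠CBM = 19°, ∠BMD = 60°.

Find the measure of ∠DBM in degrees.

1. ∠BMC = 63°  [same arc BC]
2. ∠BCM = 98°  [△BMC]
3. ∠BDM = 82°  [cyclic BDMC, opposite ∠D+∠C]
4. ∠DBM = 38°  [△BDM]

∠DBM = 38°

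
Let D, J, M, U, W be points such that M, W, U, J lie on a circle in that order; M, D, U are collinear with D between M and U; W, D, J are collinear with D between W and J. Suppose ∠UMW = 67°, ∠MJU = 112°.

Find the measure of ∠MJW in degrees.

1. ∠MWU = 68°  [cyclic MWUJ, opposite ∠W+∠J]
2. ∠MUW = 45°  [△MWU]
3. ∠MJW = 45°  [same arc MW]

∠MJW = 45°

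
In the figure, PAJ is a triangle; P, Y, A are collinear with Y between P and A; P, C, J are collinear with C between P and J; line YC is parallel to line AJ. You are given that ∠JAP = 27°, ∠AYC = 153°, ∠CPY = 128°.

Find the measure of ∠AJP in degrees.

∠AJP = 25°

1. ∠CYP = 27°  [YC∥AJ, corresponding at Y]
2. ∠PCY = 25°  [△PYC]
3. ∠AJP = 25°  [YC∥AJ, corresponding at C]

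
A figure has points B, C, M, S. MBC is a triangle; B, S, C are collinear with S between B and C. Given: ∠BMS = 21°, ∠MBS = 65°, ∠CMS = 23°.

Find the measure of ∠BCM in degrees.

1. ∠BSM = 94°  [△MBS]
2. ∠CSM = 86°  [linear pair at S on BC]
3. ∠MCS = 71°  [△MSC]
4. ∠BCM = 71°  [S on ray CB]

∠BCM = 71°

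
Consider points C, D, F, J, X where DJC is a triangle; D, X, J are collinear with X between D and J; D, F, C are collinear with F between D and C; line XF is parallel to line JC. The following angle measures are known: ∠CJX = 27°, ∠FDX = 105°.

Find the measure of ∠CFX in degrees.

∠CFX = 132°

1. ∠CJD = 27°  [X on ray JD]
2. ∠CDJ = 105°  [X on DJ, F on DC]
3. ∠DCJ = 48°  [△DJC]
4. ∠DFX = 48°  [XF∥JC, corresponding at F]
5. ∠CFX = 132°  [linear pair at F on DC]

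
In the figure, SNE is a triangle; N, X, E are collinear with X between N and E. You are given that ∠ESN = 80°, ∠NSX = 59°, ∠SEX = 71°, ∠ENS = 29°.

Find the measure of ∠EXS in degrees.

∠EXS = 88°

1. ∠SNX = 29°  [X on ray NE]
2. ∠NXS = 92°  [△SNX]
3. ∠EXS = 88°  [linear pair at X on NE]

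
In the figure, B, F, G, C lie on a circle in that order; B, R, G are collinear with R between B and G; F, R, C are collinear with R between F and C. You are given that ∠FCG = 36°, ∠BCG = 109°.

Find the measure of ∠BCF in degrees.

1. ∠FBG = 36°  [same arc FG]
2. ∠BFG = 71°  [cyclic BFGC, opposite ∠F+∠C]
3. ∠BGF = 73°  [△BFG]
4. ∠BCF = 73°  [same arc BF]

∠BCF = 73°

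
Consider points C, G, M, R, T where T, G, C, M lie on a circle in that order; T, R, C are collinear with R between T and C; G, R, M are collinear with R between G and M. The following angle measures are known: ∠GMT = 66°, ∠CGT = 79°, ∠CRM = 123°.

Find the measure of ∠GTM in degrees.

1. ∠GCT = 66°  [same arc TG]
2. ∠CTG = 35°  [△TGC]
3. ∠GRT = 123°  [vertical angles at R]
4. ∠MGT = 22°  [△TRG]
5. ∠GTM = 92°  [△TGM]

∠GTM = 92°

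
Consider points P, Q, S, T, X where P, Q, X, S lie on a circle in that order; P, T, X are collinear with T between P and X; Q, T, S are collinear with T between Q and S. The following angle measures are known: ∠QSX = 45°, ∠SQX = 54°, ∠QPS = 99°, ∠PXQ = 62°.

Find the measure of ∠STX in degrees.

∠STX = 116°

1. ∠SPX = 54°  [same arc XS]
2. ∠PSQ = 62°  [same arc PQ]
3. ∠PTS = 64°  [△PTS]
4. ∠STX = 116°  [linear pair at T on PX]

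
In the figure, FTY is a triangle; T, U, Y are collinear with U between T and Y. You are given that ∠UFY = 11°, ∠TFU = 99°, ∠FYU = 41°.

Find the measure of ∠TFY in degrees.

1. ∠FUY = 128°  [△FUY]
2. ∠FYT = 41°  [U on ray YT]
3. ∠FUT = 52°  [linear pair at U on TY]
4. ∠FTU = 29°  [△FTU]
5. ∠FTY = 29°  [U on ray TY]
6. ∠TFY = 110°  [△FTY]

∠TFY = 110°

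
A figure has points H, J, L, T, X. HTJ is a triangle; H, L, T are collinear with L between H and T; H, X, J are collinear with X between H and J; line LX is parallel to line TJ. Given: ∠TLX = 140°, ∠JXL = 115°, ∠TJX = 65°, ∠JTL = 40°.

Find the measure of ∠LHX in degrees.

∠LHX = 75°

1. ∠HLX = 40°  [linear pair at L on HT]
2. ∠HXL = 65°  [linear pair at X on HJ]
3. ∠LHX = 75°  [△HLX]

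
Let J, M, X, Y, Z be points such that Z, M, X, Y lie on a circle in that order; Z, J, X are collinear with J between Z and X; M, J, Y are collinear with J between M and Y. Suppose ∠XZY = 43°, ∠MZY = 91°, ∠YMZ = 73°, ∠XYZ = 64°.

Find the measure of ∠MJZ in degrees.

1. ∠XMY = 43°  [same arc XY]
2. ∠YXZ = 73°  [△ZXY]
3. ∠MXY = 89°  [cyclic ZMXY, opposite ∠Z+∠X]
4. ∠MYX = 48°  [△MXY]
5. ∠XJY = 59°  [△XJY]
6. ∠MJZ = 59°  [vertical angles at J]

∠MJZ = 59°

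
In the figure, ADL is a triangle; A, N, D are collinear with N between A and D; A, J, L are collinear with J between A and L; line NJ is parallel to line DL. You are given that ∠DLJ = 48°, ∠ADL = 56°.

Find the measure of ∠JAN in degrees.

1. ∠ALD = 48°  [J on ray LA]
2. ∠DAL = 76°  [△ADL]
3. ∠JAN = 76°  [N on AD, J on AL]

∠JAN = 76°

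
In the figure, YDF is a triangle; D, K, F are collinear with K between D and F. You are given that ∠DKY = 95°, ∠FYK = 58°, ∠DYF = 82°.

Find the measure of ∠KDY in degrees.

∠KDY = 61°

1. ∠FKY = 85°  [linear pair at K on DF]
2. ∠KFY = 37°  [△YKF]
3. ∠DFY = 37°  [K on ray FD]
4. ∠FDY = 61°  [△YDF]
5. ∠KDY = 61°  [K on ray DF]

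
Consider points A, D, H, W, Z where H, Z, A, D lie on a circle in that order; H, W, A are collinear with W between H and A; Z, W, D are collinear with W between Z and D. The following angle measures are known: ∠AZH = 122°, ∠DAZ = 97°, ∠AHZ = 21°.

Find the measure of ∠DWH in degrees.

∠DWH = 81°

1. ∠HAZ = 37°  [△HZA]
2. ∠ADZ = 21°  [same arc ZA]
3. ∠HDZ = 37°  [same arc HZ]
4. ∠AZD = 62°  [△ZAD]
5. ∠AHD = 62°  [same arc AD]
6. ∠DWH = 81°  [△HWD]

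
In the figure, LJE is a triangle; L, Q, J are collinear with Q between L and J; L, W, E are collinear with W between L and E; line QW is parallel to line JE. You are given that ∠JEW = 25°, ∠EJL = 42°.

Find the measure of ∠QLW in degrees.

1. ∠JEL = 25°  [W on ray EL]
2. ∠ELJ = 113°  [△LJE]
3. ∠QLW = 113°  [Q on LJ, W on LE]

∠QLW = 113°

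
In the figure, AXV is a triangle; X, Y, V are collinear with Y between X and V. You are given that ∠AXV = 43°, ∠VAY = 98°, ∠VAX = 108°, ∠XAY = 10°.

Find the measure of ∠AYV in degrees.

1. ∠AXY = 43°  [Y on ray XV]
2. ∠AYX = 127°  [△AXY]
3. ∠AYV = 53°  [linear pair at Y on XV]

∠AYV = 53°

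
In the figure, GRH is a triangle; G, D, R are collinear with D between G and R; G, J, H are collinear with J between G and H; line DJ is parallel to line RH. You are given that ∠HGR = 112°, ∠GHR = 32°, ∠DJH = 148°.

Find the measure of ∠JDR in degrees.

∠JDR = 144°

1. ∠GRH = 36°  [△GRH]
2. ∠GDJ = 36°  [DJ∥RH, corresponding at D]
3. ∠JDR = 144°  [linear pair at D on GR]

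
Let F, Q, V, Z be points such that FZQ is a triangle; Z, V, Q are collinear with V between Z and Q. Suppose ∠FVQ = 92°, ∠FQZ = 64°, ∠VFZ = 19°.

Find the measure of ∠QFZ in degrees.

∠QFZ = 43°

1. ∠FVZ = 88°  [linear pair at V on ZQ]
2. ∠FZV = 73°  [△FZV]
3. ∠FZQ = 73°  [V on ray ZQ]
4. ∠QFZ = 43°  [△FZQ]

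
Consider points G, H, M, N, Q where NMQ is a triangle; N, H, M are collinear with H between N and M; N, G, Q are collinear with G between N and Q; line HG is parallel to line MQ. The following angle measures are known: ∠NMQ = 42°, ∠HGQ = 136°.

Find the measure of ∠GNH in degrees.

1. ∠GHN = 42°  [HG∥MQ, corresponding at H]
2. ∠HGN = 44°  [linear pair at G on NQ]
3. ∠GNH = 94°  [△NHG]

∠GNH = 94°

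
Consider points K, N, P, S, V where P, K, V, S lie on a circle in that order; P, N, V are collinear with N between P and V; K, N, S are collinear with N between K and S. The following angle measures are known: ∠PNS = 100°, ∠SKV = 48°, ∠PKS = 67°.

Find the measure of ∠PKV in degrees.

1. ∠SPV = 48°  [same arc VS]
2. ∠PVS = 67°  [same arc PS]
3. ∠PSV = 65°  [△PVS]
4. ∠PKV = 115°  [cyclic PKVS, opposite ∠K+∠S]

∠PKV = 115°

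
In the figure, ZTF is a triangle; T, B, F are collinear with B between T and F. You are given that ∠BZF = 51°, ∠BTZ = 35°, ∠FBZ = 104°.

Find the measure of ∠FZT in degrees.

1. ∠BFZ = 25°  [△ZBF]
2. ∠FTZ = 35°  [B on ray TF]
3. ∠TFZ = 25°  [B on ray FT]
4. ∠FZT = 120°  [△ZTF]

∠FZT = 120°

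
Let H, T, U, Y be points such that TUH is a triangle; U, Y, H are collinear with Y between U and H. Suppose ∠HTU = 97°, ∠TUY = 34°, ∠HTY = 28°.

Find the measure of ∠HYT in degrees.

∠HYT = 103°

1. ∠HUT = 34°  [Y on ray UH]
2. ∠THU = 49°  [△TUH]
3. ∠THY = 49°  [Y on ray HU]
4. ∠HYT = 103°  [△TYH]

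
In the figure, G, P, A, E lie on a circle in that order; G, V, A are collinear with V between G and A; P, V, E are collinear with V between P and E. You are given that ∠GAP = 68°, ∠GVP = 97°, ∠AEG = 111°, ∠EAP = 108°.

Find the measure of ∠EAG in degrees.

∠EAG = 40°

1. ∠GEP = 68°  [same arc GP]
2. ∠EGP = 72°  [cyclic GPAE, opposite ∠G+∠A]
3. ∠EPG = 40°  [△GPE]
4. ∠EAG = 40°  [same arc GE]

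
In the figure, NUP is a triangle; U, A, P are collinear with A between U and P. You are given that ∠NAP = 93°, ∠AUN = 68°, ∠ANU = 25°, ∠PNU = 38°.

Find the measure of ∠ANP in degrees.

1. ∠NUP = 68°  [A on ray UP]
2. ∠NPU = 74°  [△NUP]
3. ∠APN = 74°  [A on ray PU]
4. ∠ANP = 13°  [△NAP]

∠ANP = 13°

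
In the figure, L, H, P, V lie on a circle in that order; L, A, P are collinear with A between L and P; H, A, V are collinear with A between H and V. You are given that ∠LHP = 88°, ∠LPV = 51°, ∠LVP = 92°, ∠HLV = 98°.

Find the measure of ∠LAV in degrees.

1. ∠LHV = 51°  [same arc LV]
2. ∠PLV = 37°  [△LPV]
3. ∠HVL = 31°  [△LHV]
4. ∠LAV = 112°  [△LAV]

∠LAV = 112°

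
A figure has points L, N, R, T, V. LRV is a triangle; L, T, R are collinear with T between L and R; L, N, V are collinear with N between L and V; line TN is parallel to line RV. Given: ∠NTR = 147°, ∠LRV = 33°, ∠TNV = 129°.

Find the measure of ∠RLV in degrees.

1. ∠LTN = 33°  [linear pair at T on LR]
2. ∠LNT = 51°  [linear pair at N on LV]
3. ∠NLT = 96°  [△LTN]
4. ∠RLV = 96°  [T on LR, N on LV]

∠RLV = 96°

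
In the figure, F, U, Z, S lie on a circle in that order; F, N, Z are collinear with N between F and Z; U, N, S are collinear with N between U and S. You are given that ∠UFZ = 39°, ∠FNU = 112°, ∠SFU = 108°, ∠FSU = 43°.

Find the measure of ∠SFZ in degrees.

∠SFZ = 69°

1. ∠USZ = 39°  [same arc UZ]
2. ∠SZU = 72°  [cyclic FUZS, opposite ∠F+∠Z]
3. ∠SUZ = 69°  [△UZS]
4. ∠SFZ = 69°  [same arc ZS]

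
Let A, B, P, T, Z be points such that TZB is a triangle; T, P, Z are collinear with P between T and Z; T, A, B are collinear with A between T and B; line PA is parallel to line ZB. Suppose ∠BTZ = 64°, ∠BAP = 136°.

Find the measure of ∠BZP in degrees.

1. ∠ATP = 64°  [P on TZ, A on TB]
2. ∠PAT = 44°  [linear pair at A on TB]
3. ∠APT = 72°  [△TPA]
4. ∠APZ = 108°  [linear pair at P on TZ]
5. ∠BZP = 72°  [PA∥ZB, co-interior at Z–P]

∠BZP = 72°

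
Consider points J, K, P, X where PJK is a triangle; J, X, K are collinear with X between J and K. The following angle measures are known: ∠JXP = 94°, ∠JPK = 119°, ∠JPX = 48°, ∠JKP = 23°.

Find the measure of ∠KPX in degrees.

1. ∠KXP = 86°  [linear pair at X on JK]
2. ∠PKX = 23°  [X on ray KJ]
3. ∠KPX = 71°  [△PXK]

∠KPX = 71°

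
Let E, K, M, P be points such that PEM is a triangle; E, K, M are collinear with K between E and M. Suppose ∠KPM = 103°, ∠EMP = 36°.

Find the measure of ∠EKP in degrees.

∠EKP = 139°

1. ∠KMP = 36°  [K on ray ME]
2. ∠MKP = 41°  [△PKM]
3. ∠EKP = 139°  [linear pair at K on EM]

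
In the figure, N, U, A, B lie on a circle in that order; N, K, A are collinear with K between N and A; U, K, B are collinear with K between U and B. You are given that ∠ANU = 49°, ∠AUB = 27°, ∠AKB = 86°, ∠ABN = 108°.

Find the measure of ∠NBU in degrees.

1. ∠ANB = 27°  [same arc AB]
2. ∠BKN = 94°  [linear pair at K on NA]
3. ∠NBU = 59°  [△NKB]

∠NBU = 59°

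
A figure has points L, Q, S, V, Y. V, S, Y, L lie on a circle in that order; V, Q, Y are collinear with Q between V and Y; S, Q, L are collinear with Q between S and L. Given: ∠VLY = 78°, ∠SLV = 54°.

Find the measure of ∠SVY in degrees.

1. ∠VSY = 102°  [cyclic VSYL, opposite ∠S+∠L]
2. ∠SYV = 54°  [same arc VS]
3. ∠SVY = 24°  [△VSY]

∠SVY = 24°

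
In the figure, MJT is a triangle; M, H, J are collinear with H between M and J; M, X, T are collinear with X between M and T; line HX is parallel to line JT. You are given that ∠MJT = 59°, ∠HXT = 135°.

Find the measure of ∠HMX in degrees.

1. ∠MHX = 59°  [HX∥JT, corresponding at H]
2. ∠HXM = 45°  [linear pair at X on MT]
3. ∠HMX = 76°  [△MHX]

∠HMX = 76°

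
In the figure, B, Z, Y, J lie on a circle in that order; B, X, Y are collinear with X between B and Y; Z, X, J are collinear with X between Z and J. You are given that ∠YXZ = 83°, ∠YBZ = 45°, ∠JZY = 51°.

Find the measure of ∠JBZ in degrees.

∠JBZ = 96°

1. ∠BXJ = 83°  [vertical angles at X]
2. ∠BXZ = 97°  [linear pair at X on BY]
3. ∠BZJ = 38°  [△BXZ]
4. ∠JBY = 51°  [same arc YJ]
5. ∠BJZ = 46°  [△BXJ]
6. ∠JBZ = 96°  [△BZJ]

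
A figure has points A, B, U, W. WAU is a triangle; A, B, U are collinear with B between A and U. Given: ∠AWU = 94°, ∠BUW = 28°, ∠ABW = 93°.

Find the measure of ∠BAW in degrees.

∠BAW = 58°

1. ∠AUW = 28°  [B on ray UA]
2. ∠UAW = 58°  [△WAU]
3. ∠BAW = 58°  [B on ray AU]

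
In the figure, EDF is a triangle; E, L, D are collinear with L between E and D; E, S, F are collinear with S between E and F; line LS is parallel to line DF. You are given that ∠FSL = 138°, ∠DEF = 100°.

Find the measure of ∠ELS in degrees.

1. ∠ESL = 42°  [linear pair at S on EF]
2. ∠LES = 100°  [L on ED, S on EF]
3. ∠ELS = 38°  [△ELS]

∠ELS = 38°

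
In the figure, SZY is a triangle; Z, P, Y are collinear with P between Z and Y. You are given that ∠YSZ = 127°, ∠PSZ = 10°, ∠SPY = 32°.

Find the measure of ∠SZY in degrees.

1. ∠SPZ = 148°  [linear pair at P on ZY]
2. ∠PZS = 22°  [△SZP]
3. ∠SZY = 22°  [P on ray ZY]

∠SZY = 22°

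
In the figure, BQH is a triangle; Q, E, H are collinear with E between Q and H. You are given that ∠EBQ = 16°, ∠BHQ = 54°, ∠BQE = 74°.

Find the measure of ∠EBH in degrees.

1. ∠BEQ = 90°  [△BQE]
2. ∠BHE = 54°  [E on ray HQ]
3. ∠BEH = 90°  [linear pair at E on QH]
4. ∠EBH = 36°  [△BEH]

∠EBH = 36°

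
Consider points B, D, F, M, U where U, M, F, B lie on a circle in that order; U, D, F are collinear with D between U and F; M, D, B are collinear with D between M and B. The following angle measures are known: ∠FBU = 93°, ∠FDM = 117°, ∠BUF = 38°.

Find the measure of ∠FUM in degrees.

1. ∠BFU = 49°  [△UFB]
2. ∠MDU = 63°  [linear pair at D on UF]
3. ∠BMU = 49°  [same arc UB]
4. ∠FUM = 68°  [△UDM]

∠FUM = 68°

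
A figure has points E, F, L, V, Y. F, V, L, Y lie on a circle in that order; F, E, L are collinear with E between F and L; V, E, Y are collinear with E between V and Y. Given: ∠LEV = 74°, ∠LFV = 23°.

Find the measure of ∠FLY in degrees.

1. ∠FEY = 74°  [vertical angles at E]
2. ∠LYV = 23°  [same arc VL]
3. ∠LEY = 106°  [linear pair at E on FL]
4. ∠FLY = 51°  [△LEY]

∠FLY = 51°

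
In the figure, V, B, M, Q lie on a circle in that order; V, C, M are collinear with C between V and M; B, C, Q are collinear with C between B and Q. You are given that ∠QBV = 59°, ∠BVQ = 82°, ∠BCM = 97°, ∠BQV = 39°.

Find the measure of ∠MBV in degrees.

1. ∠BCV = 83°  [linear pair at C on VM]
2. ∠BMV = 39°  [same arc VB]
3. ∠BVM = 38°  [△VCB]
4. ∠MBV = 103°  [△VBM]

∠MBV = 103°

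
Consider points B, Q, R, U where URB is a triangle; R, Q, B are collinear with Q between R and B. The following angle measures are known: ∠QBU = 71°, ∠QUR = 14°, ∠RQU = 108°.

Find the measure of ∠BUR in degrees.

∠BUR = 51°

1. ∠RBU = 71°  [Q on ray BR]
2. ∠QRU = 58°  [△URQ]
3. ∠BRU = 58°  [Q on ray RB]
4. ∠BUR = 51°  [△URB]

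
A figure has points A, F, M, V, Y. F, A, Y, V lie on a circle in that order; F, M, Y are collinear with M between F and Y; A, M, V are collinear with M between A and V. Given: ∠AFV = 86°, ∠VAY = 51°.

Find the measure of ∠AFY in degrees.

∠AFY = 35°

1. ∠AYV = 94°  [cyclic FAYV, opposite ∠F+∠Y]
2. ∠AVY = 35°  [△AYV]
3. ∠AFY = 35°  [same arc AY]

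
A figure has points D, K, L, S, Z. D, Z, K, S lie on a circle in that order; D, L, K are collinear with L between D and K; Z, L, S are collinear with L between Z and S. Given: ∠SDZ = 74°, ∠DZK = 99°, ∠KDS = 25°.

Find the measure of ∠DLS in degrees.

∠DLS = 123°

1. ∠SKZ = 106°  [cyclic DZKS, opposite ∠D+∠K]
2. ∠DSK = 81°  [cyclic DZKS, opposite ∠Z+∠S]
3. ∠KZS = 25°  [same arc KS]
4. ∠DKS = 74°  [△DKS]
5. ∠KSZ = 49°  [△ZKS]
6. ∠KLS = 57°  [△KLS]
7. ∠DLS = 123°  [linear pair at L on DK]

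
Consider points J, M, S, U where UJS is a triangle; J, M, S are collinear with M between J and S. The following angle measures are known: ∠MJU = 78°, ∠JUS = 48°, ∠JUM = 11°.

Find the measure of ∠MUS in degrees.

∠MUS = 37°

1. ∠JMU = 91°  [△UJM]
2. ∠SJU = 78°  [M on ray JS]
3. ∠JSU = 54°  [△UJS]
4. ∠SMU = 89°  [linear pair at M on JS]
5. ∠MSU = 54°  [M on ray SJ]
6. ∠MUS = 37°  [△UMS]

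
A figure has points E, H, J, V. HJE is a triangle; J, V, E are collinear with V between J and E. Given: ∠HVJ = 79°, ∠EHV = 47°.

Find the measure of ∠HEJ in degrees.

1. ∠EVH = 101°  [linear pair at V on JE]
2. ∠HEV = 32°  [△HVE]
3. ∠HEJ = 32°  [V on ray EJ]

∠HEJ = 32°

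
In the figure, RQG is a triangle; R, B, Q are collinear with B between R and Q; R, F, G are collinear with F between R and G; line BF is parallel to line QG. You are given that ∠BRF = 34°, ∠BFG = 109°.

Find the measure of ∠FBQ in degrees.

∠FBQ = 105°

1. ∠BFR = 71°  [linear pair at F on RG]
2. ∠FBR = 75°  [△RBF]
3. ∠FBQ = 105°  [linear pair at B on RQ]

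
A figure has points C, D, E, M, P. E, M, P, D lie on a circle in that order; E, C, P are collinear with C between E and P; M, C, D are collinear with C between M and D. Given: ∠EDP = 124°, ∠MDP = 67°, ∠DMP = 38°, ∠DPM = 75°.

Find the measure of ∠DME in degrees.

∠DME = 18°

1. ∠DEP = 38°  [same arc PD]
2. ∠DPE = 18°  [△EPD]
3. ∠DME = 18°  [same arc ED]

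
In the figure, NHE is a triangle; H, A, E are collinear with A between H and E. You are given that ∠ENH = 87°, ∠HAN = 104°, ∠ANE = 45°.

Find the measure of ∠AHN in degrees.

1. ∠EAN = 76°  [linear pair at A on HE]
2. ∠AEN = 59°  [△NAE]
3. ∠HEN = 59°  [A on ray EH]
4. ∠EHN = 34°  [△NHE]
5. ∠AHN = 34°  [A on ray HE]

∠AHN = 34°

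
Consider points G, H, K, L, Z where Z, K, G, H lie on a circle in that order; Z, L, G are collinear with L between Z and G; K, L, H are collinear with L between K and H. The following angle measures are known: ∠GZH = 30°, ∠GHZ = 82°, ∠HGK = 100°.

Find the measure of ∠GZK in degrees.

1. ∠GKH = 30°  [same arc GH]
2. ∠GHK = 50°  [△KGH]
3. ∠GZK = 50°  [same arc KG]

∠GZK = 50°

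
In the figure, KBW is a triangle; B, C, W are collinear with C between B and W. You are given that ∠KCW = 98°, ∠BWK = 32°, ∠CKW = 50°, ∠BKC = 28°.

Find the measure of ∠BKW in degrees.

1. ∠BCK = 82°  [linear pair at C on BW]
2. ∠CBK = 70°  [△KBC]
3. ∠KBW = 70°  [C on ray BW]
4. ∠BKW = 78°  [△KBW]

∠BKW = 78°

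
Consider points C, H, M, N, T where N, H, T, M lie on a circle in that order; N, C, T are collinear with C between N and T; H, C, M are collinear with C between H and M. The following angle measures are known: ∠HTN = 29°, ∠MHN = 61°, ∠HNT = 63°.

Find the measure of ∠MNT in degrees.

1. ∠NHT = 88°  [△NHT]
2. ∠MTN = 61°  [same arc NM]
3. ∠NMT = 92°  [cyclic NHTM, opposite ∠H+∠M]
4. ∠MNT = 27°  [△NTM]

∠MNT = 27°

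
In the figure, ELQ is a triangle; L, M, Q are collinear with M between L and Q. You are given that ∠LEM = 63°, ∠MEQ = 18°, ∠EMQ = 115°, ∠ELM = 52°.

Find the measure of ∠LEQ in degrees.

∠LEQ = 81°

1. ∠EQM = 47°  [△EMQ]
2. ∠ELQ = 52°  [M on ray LQ]
3. ∠EQL = 47°  [M on ray QL]
4. ∠LEQ = 81°  [△ELQ]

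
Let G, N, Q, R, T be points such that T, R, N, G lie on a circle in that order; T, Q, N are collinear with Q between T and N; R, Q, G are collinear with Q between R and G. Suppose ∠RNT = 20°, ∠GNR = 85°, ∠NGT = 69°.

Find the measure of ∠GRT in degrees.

∠GRT = 65°

1. ∠RGT = 20°  [same arc TR]
2. ∠GTR = 95°  [cyclic TRNG, opposite ∠T+∠N]
3. ∠GRT = 65°  [△TRG]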